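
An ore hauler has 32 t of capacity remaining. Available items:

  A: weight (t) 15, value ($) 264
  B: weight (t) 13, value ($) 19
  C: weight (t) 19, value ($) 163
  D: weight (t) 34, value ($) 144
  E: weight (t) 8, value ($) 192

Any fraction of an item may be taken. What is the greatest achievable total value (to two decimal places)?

533.21

Sort by value per unit weight and fill in that order.
Order: E (192/8=24.00) > A (264/15=17.60) > C (163/19=8.58) > D (144/34=4.24) > B (19/13=1.46)
Fill: take E (8 @ 192) → take A (15 @ 264) → take 9/19 of C → 77.21; 32/32 used.
Total value = 533.21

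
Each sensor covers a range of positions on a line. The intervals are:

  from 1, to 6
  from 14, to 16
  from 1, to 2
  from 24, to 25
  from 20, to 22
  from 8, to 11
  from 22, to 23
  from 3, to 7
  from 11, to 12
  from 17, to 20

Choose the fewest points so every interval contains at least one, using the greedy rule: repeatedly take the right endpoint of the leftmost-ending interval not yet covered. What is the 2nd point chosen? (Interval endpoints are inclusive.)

7

Sort by right endpoint; whenever an interval is uncovered, place a point at its right end.
By right end: [1,2]  [1,6]  [3,7]  [8,11]  [11,12]  [14,16]  [17,20]  [20,22]  [22,23]  [24,25]
[1,2] uncovered → point at 2; [3,7] uncovered → point at 7; [8,11] uncovered → point at 11; [14,16] uncovered → point at 16; [17,20] uncovered → point at 20; [22,23] uncovered → point at 23; [24,25] uncovered → point at 25.
Points: 2, 7, 11, 16, 20, 23, 25 (7 total).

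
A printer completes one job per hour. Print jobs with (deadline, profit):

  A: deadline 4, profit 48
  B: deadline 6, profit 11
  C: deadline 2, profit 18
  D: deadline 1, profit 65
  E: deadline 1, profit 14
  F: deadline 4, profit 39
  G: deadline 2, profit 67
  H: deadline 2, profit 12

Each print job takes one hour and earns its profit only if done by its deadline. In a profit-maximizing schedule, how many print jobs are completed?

Take jobs in profit order; each goes to the latest open slot no later than its deadline.
By profit: G(d2,67), D(d1,65), A(d4,48), F(d4,39), C(d2,18), E(d1,14), H(d2,12), B(d6,11)
G→slot 2; D→slot 1; A→slot 4; F→slot 3; C skipped; E skipped; H skipped; B→slot 6.
5 of 8 scheduled.

5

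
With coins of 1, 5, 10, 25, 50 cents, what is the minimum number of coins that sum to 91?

Use the largest denomination that fits, subtract, and repeat.
91 = 1×50 + 1×25 + 1×10 + 1×5 + 1×1
Total coins = 1 + 1 + 1 + 1 + 1 = 5

5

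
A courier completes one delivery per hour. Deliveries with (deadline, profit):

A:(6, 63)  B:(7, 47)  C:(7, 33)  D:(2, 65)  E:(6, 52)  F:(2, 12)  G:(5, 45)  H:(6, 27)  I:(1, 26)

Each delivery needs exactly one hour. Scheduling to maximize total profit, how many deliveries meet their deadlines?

Profit order: D=65 A=63 E=52 B=47 G=45 C=33 H=27 I=26 F=12
Assign: D→slot 2, A→slot 6, E→slot 5, B→slot 7, G→slot 4, C→slot 3, H→slot 1, I skipped, F skipped.
Slots: [1:H] [2:D] [3:C] [4:G] [5:E] [6:A] [7:B]
7 of 9 scheduled.

7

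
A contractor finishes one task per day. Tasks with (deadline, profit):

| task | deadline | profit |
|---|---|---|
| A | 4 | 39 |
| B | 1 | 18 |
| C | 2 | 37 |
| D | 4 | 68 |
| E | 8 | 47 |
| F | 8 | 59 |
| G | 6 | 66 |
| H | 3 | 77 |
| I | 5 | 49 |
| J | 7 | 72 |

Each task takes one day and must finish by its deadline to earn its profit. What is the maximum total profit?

477

Profit order: H=77 J=72 D=68 G=66 F=59 I=49 E=47 A=39 C=37 B=18
Assign: H→slot 3, J→slot 7, D→slot 4, G→slot 6, F→slot 8, I→slot 5, E→slot 2, A→slot 1, C skipped, B skipped.
Slots: [1:A] [2:E] [3:H] [4:D] [5:I] [6:G] [7:J] [8:F]
Profit = 39 + 47 + 77 + 68 + 49 + 66 + 72 + 59 = 477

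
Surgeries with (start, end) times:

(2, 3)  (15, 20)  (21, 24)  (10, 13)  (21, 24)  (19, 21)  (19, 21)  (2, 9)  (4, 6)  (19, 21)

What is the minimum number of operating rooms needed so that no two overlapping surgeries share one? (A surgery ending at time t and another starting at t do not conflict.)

4

starts: [2, 2, 4, 10, 15, 19, 19, 19, 21, 21]
ends:   [3, 6, 9, 13, 20, 21, 21, 21, 24, 24]
s2→1 s2→2 e3→1 s4→2 e6→1 e9→0 s10→1 e13→0 s15→1 s19→2 s19→3 s19→4  — peak 4.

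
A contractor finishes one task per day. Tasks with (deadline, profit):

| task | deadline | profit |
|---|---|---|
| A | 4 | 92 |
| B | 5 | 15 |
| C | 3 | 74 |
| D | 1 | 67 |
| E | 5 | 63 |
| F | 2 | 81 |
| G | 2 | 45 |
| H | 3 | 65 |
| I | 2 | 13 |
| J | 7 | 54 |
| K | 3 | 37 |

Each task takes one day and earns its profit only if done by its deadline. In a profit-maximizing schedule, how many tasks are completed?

6

Sort by profit descending; place each in the latest free slot ≤ its deadline.
Profit order: A=92 F=81 C=74 D=67 H=65 E=63 J=54 G=45 K=37 B=15 I=13
Assign: A→slot 4, F→slot 2, C→slot 3, D→slot 1, H skipped, E→slot 5, J→slot 7, G skipped, K skipped, B skipped, I skipped.
Slots: [1:D] [2:F] [3:C] [4:A] [5:E] [7:J]
6 of 11 scheduled.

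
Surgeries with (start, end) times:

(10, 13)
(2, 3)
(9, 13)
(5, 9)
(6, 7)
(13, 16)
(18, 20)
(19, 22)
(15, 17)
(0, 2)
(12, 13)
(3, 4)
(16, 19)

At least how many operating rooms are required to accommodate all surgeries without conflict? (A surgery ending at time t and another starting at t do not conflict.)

3

The answer is the maximum number of intervals overlapping at any instant.
Events (time:±→running): 0:+→1 2:-→0 2:+→1 3:-→0 3:+→1 4:-→0 5:+→1 6:+→2 7:-→1 9:-→0 9:+→1 10:+→2 12:+→3 … peak 3.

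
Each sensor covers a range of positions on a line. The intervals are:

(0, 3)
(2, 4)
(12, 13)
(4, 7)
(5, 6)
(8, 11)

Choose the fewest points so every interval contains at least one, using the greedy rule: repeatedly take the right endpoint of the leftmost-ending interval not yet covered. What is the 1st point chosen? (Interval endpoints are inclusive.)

3

Process intervals by earliest right end; each time one isn't hit yet, stab at its right endpoint.
By right end: [0,3]  [2,4]  [5,6]  [4,7]  [8,11]  [12,13]
[0,3] uncovered → point at 3; [5,6] uncovered → point at 6; [8,11] uncovered → point at 11; [12,13] uncovered → point at 13.
Points: 3, 6, 11, 13 (4 total).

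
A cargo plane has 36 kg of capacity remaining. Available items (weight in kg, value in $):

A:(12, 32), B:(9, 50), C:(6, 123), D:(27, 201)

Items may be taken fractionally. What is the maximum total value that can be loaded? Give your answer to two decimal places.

340.67

Greedy by value/weight ratio, highest first.
Order: C (123/6=20.50) > D (201/27=7.44) > B (50/9=5.56) > A (32/12=2.67)
Fill: take C (6 @ 123) → take D (27 @ 201) → take 3/9 of B → 16.67; 36/36 used.
Total value = 340.67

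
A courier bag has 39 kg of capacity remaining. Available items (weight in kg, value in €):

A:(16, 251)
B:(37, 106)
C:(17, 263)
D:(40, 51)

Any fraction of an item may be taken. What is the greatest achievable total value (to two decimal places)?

531.19

Greedy by value/weight ratio, highest first.
Ratios (sorted): A 15.69, C 15.47, B 2.86, D 1.27
take A (16 @ 251); take C (17 @ 263); take 6/37 of B → 17.19. Capacity used 39/39.
Total value = 531.19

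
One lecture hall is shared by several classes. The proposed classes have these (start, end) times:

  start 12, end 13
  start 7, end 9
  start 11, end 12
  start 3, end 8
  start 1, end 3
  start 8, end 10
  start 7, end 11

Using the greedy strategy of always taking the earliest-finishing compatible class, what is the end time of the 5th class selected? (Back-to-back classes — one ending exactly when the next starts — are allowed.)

Sort by end time and greedily take each interval whose start is ≥ the last chosen end.
By end time: (1,3), (3,8), (7,9), (8,10), (7,11), (11,12), (12,13).
Pick (1,3); next start ≥ 3 → (3,8); next start ≥ 8 → (8,10); next start ≥ 10 → (11,12); next start ≥ 12 → (12,13).
Selected: (1,3) (3,8) (8,10) (11,12) (12,13)

13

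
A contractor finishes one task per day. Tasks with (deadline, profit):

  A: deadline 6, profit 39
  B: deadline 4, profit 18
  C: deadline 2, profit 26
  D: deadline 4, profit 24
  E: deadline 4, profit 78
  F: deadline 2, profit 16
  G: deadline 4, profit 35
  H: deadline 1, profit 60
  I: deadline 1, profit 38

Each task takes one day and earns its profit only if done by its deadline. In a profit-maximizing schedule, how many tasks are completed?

5

Take jobs in profit order; each goes to the latest open slot no later than its deadline.
By profit: E(d4,78), H(d1,60), A(d6,39), I(d1,38), G(d4,35), C(d2,26), D(d4,24), B(d4,18), F(d2,16)
E→slot 4; H→slot 1; A→slot 6; I skipped; G→slot 3; C→slot 2; D skipped; B skipped; F skipped.
5 of 9 scheduled.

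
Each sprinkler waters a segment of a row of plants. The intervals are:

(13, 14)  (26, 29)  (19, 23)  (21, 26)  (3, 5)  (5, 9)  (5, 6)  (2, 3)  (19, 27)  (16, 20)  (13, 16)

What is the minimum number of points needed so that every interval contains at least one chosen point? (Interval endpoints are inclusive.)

Sort by right endpoint; whenever an interval is uncovered, place a point at its right end.
By right end: [2,3]  [3,5]  [5,6]  [5,9]  [13,14]  [13,16]  [16,20]  [19,23]  [21,26]  [19,27]  [26,29]
[2,3] uncovered → point at 3; [5,6] uncovered → point at 6; [13,14] uncovered → point at 14; [16,20] uncovered → point at 20; [21,26] uncovered → point at 26.
Points: 3, 6, 14, 20, 26 (5 total).

5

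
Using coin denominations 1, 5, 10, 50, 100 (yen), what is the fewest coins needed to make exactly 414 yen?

Use the largest denomination that fits, subtract, and repeat.
414 − 4×100→14 − 1×10→4 − 4×1→0
Total coins = 4 + 1 + 4 = 9

9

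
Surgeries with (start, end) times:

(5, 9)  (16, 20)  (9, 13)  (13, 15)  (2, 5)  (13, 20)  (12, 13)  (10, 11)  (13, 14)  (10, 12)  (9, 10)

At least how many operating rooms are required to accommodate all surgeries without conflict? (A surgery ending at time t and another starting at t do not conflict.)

3

Count concurrent intervals with a sweep; the peak is the room count.
Events (time:±→running): 2:+→1 5:-→0 5:+→1 9:-→0 9:+→1 9:+→2 10:-→1 10:+→2 10:+→3 … peak 3.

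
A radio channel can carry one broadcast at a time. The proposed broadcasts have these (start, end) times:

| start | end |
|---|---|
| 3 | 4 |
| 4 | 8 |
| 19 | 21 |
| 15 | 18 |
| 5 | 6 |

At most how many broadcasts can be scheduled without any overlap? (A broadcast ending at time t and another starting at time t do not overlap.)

4

Order by finish time; keep every interval that doesn't clash with the previous kept one.
By end time: (3,4), (5,6), (4,8), (15,18), (19,21).
Pick (3,4); next start ≥ 4 → (5,6); next start ≥ 6 → (15,18); next start ≥ 18 → (19,21).
Selected 4 broadcasts.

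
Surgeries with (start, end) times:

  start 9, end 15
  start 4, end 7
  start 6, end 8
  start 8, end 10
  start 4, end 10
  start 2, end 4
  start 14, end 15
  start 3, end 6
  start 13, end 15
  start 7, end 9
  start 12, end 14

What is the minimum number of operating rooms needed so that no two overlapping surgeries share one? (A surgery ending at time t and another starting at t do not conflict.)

3

starts: [2, 3, 4, 4, 6, 7, 8, 9, 12, 13, 14]
ends:   [4, 6, 7, 8, 9, 10, 10, 14, 15, 15, 15]
s2→1 s3→2 e4→1 s4→2 s4→3  — peak 3.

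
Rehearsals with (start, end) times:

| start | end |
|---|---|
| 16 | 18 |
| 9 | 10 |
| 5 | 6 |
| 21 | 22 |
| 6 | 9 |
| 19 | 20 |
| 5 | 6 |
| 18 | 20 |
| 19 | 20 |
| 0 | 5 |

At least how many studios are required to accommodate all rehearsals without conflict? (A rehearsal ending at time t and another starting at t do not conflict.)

3

The answer is the maximum number of intervals overlapping at any instant.
starts: [0, 5, 5, 6, 9, 16, 18, 19, 19, 21]
ends:   [5, 6, 6, 9, 10, 18, 20, 20, 20, 22]
s0→1 e5→0 s5→1 s5→2 e6→1 e6→0 s6→1 e9→0 s9→1 e10→0 s16→1 e18→0 s18→1 s19→2 s19→3  — peak 3.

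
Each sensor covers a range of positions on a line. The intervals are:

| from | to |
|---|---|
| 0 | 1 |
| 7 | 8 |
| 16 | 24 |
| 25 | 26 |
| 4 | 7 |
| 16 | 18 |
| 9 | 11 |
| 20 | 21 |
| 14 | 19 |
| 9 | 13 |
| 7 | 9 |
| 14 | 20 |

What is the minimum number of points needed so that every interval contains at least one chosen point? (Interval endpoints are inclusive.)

6

Sort by right endpoint; whenever an interval is uncovered, place a point at its right end.
Sorted: [0,1] [4,7] [7,8] [7,9] [9,11] [9,13] [16,18] [14,19] [14,20] [20,21] [16,24] [25,26]
{[0,1]} hit by 1; {[4,7],[7,8],[7,9]} hit by 7; {[9,11],[9,13]} hit by 11; {[16,18],[14,19],[14,20]} hit by 18; {[20,21],[16,24]} hit by 21; {[25,26]} hit by 26.
Points: 1, 7, 11, 18, 21, 26 (6 total).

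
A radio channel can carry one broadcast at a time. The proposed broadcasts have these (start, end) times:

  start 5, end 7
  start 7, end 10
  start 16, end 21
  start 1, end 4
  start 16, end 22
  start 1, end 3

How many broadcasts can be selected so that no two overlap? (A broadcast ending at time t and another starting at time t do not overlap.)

By end time: (1,3), (1,4), (5,7), (7,10), (16,21), (16,22).
Pick (1,3); next start ≥ 3 → (5,7); next start ≥ 7 → (7,10); next start ≥ 10 → (16,21).
Selected 4 broadcasts.

4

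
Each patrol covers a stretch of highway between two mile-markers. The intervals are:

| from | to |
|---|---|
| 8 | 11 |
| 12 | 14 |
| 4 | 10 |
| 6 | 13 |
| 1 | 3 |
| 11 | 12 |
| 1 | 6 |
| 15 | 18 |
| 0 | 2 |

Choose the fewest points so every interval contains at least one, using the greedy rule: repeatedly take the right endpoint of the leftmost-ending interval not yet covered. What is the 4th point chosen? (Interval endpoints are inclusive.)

Sort by right endpoint; whenever an interval is uncovered, place a point at its right end.
Sorted: [0,2] [1,3] [1,6] [4,10] [8,11] [11,12] [6,13] [12,14] [15,18]
{[0,2],[1,3],[1,6]} hit by 2; {[4,10],[8,11]} hit by 10; {[11,12],[6,13],[12,14]} hit by 12; {[15,18]} hit by 18.
Points: 2, 10, 12, 18 (4 total).

18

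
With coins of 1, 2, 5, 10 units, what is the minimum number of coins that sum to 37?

5

Use the largest denomination that fits, subtract, and repeat.
37 − 3×10→7 − 1×5→2 − 1×2→0
Total coins = 3 + 1 + 1 = 5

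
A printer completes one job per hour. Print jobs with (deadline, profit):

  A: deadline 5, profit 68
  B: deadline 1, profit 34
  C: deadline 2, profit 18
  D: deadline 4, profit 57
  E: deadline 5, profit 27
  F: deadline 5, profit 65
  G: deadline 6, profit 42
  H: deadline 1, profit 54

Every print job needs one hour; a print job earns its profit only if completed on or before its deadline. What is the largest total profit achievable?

Sort by profit descending; place each in the latest free slot ≤ its deadline.
Profit order: A=68 F=65 D=57 H=54 G=42 B=34 E=27 C=18
Assign: A→slot 5, F→slot 4, D→slot 3, H→slot 1, G→slot 6, B skipped, E→slot 2, C skipped.
Slots: [1:H] [2:E] [3:D] [4:F] [5:A] [6:G]
Profit = 54 + 27 + 57 + 65 + 68 + 42 = 313

313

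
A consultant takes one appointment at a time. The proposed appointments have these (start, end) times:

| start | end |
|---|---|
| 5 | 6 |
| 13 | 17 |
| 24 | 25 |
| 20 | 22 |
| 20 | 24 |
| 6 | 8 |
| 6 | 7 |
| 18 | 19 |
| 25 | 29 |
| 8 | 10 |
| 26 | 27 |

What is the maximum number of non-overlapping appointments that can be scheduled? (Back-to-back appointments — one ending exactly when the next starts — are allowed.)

8

Sort by end time and greedily take each interval whose start is ≥ the last chosen end.
By end time: (5,6), (6,7), (6,8), (8,10), (13,17), (18,19), (20,22), (20,24), (24,25), (26,27), (25,29).
Pick (5,6); next start ≥ 6 → (6,7); next start ≥ 7 → (8,10); next start ≥ 10 → (13,17); next start ≥ 17 → (18,19); next start ≥ 19 → (20,22); next start ≥ 22 → (24,25); next start ≥ 25 → (26,27).
Selected 8 appointments.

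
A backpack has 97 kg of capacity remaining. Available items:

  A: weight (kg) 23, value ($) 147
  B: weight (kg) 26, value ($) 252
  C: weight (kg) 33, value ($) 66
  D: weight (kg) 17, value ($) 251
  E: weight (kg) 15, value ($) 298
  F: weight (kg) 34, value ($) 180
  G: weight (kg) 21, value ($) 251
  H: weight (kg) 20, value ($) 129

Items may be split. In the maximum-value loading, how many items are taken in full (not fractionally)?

Ratios (sorted): E 19.87, D 14.76, G 11.95, B 9.69, H 6.45, A 6.39, F 5.29, C 2.00
take E (15 @ 298); take D (17 @ 251); take G (21 @ 251); take B (26 @ 252); take 18/20 of H → 116.10. Capacity used 97/97.
4 item(s) taken whole; one partial (take 18/20 of H).

4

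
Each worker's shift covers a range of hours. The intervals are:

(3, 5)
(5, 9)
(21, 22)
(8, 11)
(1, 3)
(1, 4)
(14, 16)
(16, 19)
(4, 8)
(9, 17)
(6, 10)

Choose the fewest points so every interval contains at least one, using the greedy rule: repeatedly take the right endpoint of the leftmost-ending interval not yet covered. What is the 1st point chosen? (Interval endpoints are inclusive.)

Sort by right endpoint; whenever an interval is uncovered, place a point at its right end.
Sorted: [1,3] [1,4] [3,5] [4,8] [5,9] [6,10] [8,11] [14,16] [9,17] [16,19] [21,22]
{[1,3],[1,4],[3,5]} hit by 3; {[4,8],[5,9],[6,10],[8,11]} hit by 8; {[14,16],[9,17],[16,19]} hit by 16; {[21,22]} hit by 22.
Points: 3, 8, 16, 22 (4 total).

3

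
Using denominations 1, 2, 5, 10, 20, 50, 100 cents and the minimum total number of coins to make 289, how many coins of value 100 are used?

2

Greedy: take as many of the largest coin as possible, then repeat with the remainder.
289 = 2×100 + 1×50 + 1×20 + 1×10 + 1×5 + 2×2
Count of 100: 2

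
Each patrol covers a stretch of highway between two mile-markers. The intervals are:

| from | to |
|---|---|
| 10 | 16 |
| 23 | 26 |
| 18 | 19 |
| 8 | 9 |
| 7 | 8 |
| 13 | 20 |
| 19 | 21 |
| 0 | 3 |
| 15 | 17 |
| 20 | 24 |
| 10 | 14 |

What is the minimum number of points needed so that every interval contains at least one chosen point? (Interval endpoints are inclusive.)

6

By right end: [0,3]  [7,8]  [8,9]  [10,14]  [10,16]  [15,17]  [18,19]  [13,20]  [19,21]  [20,24]  [23,26]
[0,3] uncovered → point at 3; [7,8] uncovered → point at 8; [10,14] uncovered → point at 14; [15,17] uncovered → point at 17; [18,19] uncovered → point at 19; [20,24] uncovered → point at 24.
Points: 3, 8, 14, 17, 19, 24 (6 total).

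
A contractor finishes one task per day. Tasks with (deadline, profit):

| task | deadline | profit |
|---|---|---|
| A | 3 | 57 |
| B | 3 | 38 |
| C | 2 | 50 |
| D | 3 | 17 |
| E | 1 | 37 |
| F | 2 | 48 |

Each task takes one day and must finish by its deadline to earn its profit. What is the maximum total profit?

155

Sort by profit descending; place each in the latest free slot ≤ its deadline.
By profit: A(d3,57), C(d2,50), F(d2,48), B(d3,38), E(d1,37), D(d3,17)
A→slot 3; C→slot 2; F→slot 1; B skipped; E skipped; D skipped.
Profit = 48 + 50 + 57 = 155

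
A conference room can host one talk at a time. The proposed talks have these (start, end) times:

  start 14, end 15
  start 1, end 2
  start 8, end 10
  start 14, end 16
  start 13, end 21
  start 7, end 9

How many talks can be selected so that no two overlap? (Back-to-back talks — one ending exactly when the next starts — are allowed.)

Order by finish time; keep every interval that doesn't clash with the previous kept one.
By end time: (1,2), (7,9), (8,10), (14,15), (14,16), (13,21).
Pick (1,2); next start ≥ 2 → (7,9); next start ≥ 9 → (14,15).
Selected 3 talks.

3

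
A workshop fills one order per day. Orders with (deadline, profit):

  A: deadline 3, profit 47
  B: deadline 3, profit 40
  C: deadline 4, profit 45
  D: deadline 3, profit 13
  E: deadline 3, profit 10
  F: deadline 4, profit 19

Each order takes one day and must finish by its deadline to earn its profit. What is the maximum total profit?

Sort by profit descending; place each in the latest free slot ≤ its deadline.
By profit: A(d3,47), C(d4,45), B(d3,40), F(d4,19), D(d3,13), E(d3,10)
A→slot 3; C→slot 4; B→slot 2; F→slot 1; D skipped; E skipped.
Profit = 19 + 40 + 47 + 45 = 151

151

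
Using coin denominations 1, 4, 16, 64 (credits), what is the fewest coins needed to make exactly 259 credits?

259 − 4×64→3 − 3×1→0
Total coins = 4 + 3 = 7

7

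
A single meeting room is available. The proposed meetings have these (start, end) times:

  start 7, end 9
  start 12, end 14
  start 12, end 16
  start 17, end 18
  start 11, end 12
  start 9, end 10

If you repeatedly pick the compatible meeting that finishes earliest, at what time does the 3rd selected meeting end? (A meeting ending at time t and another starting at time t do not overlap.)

12

Sorted by end: (7,9)  (9,10)  (11,12)  (12,14)  (12,16)  (17,18)
take (7,9); take (9,10); take (11,12); take (12,14); skip (12,16); take (17,18).
Selected: (7,9) (9,10) (11,12) (12,14) (17,18)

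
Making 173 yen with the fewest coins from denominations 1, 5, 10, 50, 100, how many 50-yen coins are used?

1

173 = 1×100 + 1×50 + 2×10 + 3×1
Count of 50: 1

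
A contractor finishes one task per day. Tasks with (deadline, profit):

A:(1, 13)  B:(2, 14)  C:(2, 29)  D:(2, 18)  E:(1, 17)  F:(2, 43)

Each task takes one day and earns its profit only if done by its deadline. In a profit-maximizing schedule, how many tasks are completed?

2

Sort by profit descending; place each in the latest free slot ≤ its deadline.
By profit: F(d2,43), C(d2,29), D(d2,18), E(d1,17), B(d2,14), A(d1,13)
F→slot 2; C→slot 1; D skipped; E skipped; B skipped; A skipped.
2 of 6 scheduled.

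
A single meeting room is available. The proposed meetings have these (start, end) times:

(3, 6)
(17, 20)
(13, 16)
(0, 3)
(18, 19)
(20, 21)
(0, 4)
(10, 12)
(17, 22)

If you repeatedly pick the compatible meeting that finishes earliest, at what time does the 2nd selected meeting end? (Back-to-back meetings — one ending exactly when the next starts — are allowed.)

6

Greedy by earliest finish: after sorting by end time, pick each interval compatible with the last pick.
By end time: (0,3), (0,4), (3,6), (10,12), (13,16), (18,19), (17,20), (20,21), (17,22).
Pick (0,3); next start ≥ 3 → (3,6); next start ≥ 6 → (10,12); next start ≥ 12 → (13,16); next start ≥ 16 → (18,19); next start ≥ 19 → (20,21).
Selected: (0,3) (3,6) (10,12) (13,16) (18,19) (20,21)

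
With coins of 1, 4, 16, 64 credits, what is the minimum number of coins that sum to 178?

7

178 − 2×64→50 − 3×16→2 − 2×1→0
Total coins = 2 + 3 + 2 = 7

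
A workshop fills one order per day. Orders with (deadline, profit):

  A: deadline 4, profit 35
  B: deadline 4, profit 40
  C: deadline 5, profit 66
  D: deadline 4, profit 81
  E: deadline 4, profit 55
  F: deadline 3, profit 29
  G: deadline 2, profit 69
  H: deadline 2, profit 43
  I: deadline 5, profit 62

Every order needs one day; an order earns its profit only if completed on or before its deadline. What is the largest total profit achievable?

Sort by profit descending; place each in the latest free slot ≤ its deadline.
By profit: D(d4,81), G(d2,69), C(d5,66), I(d5,62), E(d4,55), H(d2,43), B(d4,40), A(d4,35), F(d3,29)
D→slot 4; G→slot 2; C→slot 5; I→slot 3; E→slot 1; H skipped; B skipped; A skipped; F skipped.
Profit = 55 + 69 + 62 + 81 + 66 = 333

333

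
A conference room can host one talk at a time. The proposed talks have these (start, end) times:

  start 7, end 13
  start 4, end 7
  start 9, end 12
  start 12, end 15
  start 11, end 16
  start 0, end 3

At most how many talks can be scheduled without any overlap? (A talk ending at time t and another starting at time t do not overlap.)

4

Order by finish time; keep every interval that doesn't clash with the previous kept one.
By end time: (0,3), (4,7), (9,12), (7,13), (12,15), (11,16).
Pick (0,3); next start ≥ 3 → (4,7); next start ≥ 7 → (9,12); next start ≥ 12 → (12,15).
Selected 4 talks.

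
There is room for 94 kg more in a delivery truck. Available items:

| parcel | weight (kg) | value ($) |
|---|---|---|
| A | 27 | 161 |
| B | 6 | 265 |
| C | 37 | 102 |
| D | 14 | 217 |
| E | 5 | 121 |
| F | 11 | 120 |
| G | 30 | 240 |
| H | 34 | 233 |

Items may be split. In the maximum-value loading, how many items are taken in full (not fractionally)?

5

Sort by value per unit weight and fill in that order.
Ratios (sorted): B 44.17, E 24.20, D 15.50, F 10.91, G 8.00, H 6.85, A 5.96, C 2.76
take B (6 @ 265); take E (5 @ 121); take D (14 @ 217); take F (11 @ 120); take G (30 @ 240); take 28/34 of H → 191.88. Capacity used 94/94.
5 item(s) taken whole; one partial (take 28/34 of H).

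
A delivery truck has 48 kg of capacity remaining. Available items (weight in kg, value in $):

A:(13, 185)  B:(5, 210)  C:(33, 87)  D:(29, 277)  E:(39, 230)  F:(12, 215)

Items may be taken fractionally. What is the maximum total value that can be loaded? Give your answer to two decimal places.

781.93

Greedy by value/weight ratio, highest first.
Order: B (210/5=42.00) > F (215/12=17.92) > A (185/13=14.23) > D (277/29=9.55) > E (230/39=5.90) > C (87/33=2.64)
Fill: take B (5 @ 210) → take F (12 @ 215) → take A (13 @ 185) → take 18/29 of D → 171.93; 48/48 used.
Total value = 781.93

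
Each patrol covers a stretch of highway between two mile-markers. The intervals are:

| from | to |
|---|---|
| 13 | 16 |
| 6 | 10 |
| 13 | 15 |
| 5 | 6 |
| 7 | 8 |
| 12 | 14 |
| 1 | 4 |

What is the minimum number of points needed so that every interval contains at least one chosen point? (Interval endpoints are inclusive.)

Sort by right endpoint; whenever an interval is uncovered, place a point at its right end.
Sorted: [1,4] [5,6] [7,8] [6,10] [12,14] [13,15] [13,16]
{[1,4]} hit by 4; {[5,6]} hit by 6; {[7,8],[6,10]} hit by 8; {[12,14],[13,15],[13,16]} hit by 14.
Points: 4, 6, 8, 14 (4 total).

4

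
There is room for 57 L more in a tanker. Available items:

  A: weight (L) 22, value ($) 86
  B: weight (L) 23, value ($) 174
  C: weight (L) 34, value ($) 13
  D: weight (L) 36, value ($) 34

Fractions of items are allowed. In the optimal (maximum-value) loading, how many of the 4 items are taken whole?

Sort by value per unit weight and fill in that order.
Order: B (174/23=7.57) > A (86/22=3.91) > D (34/36=0.94) > C (13/34=0.38)
Fill: take B (23 @ 174) → take A (22 @ 86) → take 12/36 of D → 11.33; 57/57 used.
2 item(s) taken whole; one partial (take 12/36 of D).

2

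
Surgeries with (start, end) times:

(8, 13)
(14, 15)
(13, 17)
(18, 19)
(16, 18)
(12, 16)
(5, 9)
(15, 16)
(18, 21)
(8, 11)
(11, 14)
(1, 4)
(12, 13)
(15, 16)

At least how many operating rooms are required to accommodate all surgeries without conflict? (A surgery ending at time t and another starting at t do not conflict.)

4

starts: [1, 5, 8, 8, 11, 12, 12, 13, 14, 15, 15, 16, 18, 18]
ends:   [4, 9, 11, 13, 13, 14, 15, 16, 16, 16, 17, 18, 19, 21]
s1→1 e4→0 s5→1 s8→2 s8→3 e9→2 e11→1 s11→2 s12→3 s12→4  — peak 4.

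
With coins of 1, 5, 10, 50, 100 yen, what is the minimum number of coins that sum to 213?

6

213 − 2×100→13 − 1×10→3 − 3×1→0
Total coins = 2 + 1 + 3 = 6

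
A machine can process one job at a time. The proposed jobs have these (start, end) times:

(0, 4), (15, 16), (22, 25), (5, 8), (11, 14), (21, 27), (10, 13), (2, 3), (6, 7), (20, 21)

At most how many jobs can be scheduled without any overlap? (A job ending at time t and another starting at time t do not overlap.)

Greedy by earliest finish: after sorting by end time, pick each interval compatible with the last pick.
Sorted by end: (2,3)  (0,4)  (6,7)  (5,8)  (10,13)  (11,14)  (15,16)  (20,21)  (22,25)  (21,27)
take (2,3); take (6,7); skip (5,8); take (10,13); skip (11,14); take (15,16); take (20,21); take (22,25); skip (21,27).
Selected 6 jobs.

6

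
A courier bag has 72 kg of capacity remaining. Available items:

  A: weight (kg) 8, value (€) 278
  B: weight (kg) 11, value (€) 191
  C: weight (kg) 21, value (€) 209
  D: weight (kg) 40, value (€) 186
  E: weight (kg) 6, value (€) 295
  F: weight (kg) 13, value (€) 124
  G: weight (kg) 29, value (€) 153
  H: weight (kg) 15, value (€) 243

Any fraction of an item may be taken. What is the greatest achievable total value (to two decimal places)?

1320.92

Order: E (295/6=49.17) > A (278/8=34.75) > B (191/11=17.36) > H (243/15=16.20) > C (209/21=9.95) > F (124/13=9.54) > G (153/29=5.28) > D (186/40=4.65)
Fill: take E (6 @ 295) → take A (8 @ 278) → take B (11 @ 191) → take H (15 @ 243) → take C (21 @ 209) → take 11/13 of F → 104.92; 72/72 used.
Total value = 1320.92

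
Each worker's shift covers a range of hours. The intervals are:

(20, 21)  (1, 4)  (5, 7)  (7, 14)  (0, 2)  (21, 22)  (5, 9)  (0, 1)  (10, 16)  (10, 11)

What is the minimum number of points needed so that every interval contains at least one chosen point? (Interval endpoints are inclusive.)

4

Sort by right endpoint; whenever an interval is uncovered, place a point at its right end.
Sorted: [0,1] [0,2] [1,4] [5,7] [5,9] [10,11] [7,14] [10,16] [20,21] [21,22]
{[0,1],[0,2],[1,4]} hit by 1; {[5,7],[5,9]} hit by 7; {[10,11],[7,14],[10,16]} hit by 11; {[20,21],[21,22]} hit by 21.
Points: 1, 7, 11, 21 (4 total).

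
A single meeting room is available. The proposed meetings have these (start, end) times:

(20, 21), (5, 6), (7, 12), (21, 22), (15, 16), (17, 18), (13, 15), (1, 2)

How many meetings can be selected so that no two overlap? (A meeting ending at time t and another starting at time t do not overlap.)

8

Sort by end time and greedily take each interval whose start is ≥ the last chosen end.
By end time: (1,2), (5,6), (7,12), (13,15), (15,16), (17,18), (20,21), (21,22).
Pick (1,2); next start ≥ 2 → (5,6); next start ≥ 6 → (7,12); next start ≥ 12 → (13,15); next start ≥ 15 → (15,16); next start ≥ 16 → (17,18); next start ≥ 18 → (20,21); next start ≥ 21 → (21,22).
Selected 8 meetings.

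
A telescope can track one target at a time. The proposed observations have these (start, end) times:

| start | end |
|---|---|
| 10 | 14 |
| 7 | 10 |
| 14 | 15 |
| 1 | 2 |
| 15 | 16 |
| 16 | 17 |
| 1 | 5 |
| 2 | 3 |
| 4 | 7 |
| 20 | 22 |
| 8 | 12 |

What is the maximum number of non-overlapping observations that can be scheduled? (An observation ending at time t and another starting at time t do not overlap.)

9

Order by finish time; keep every interval that doesn't clash with the previous kept one.
Sorted by end: (1,2)  (2,3)  (1,5)  (4,7)  (7,10)  (8,12)  (10,14)  (14,15)  (15,16)  (16,17)  (20,22)
take (1,2); take (2,3); take (4,7); take (7,10); skip (8,12); take (10,14); take (14,15); take (15,16); take (16,17); take (20,22).
Selected 9 observations.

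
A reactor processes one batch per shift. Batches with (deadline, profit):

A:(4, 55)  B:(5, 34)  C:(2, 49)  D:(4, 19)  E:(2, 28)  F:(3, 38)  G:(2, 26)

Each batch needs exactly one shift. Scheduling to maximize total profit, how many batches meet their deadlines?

5

Sort by profit descending; place each in the latest free slot ≤ its deadline.
By profit: A(d4,55), C(d2,49), F(d3,38), B(d5,34), E(d2,28), G(d2,26), D(d4,19)
A→slot 4; C→slot 2; F→slot 3; B→slot 5; E→slot 1; G skipped; D skipped.
5 of 7 scheduled.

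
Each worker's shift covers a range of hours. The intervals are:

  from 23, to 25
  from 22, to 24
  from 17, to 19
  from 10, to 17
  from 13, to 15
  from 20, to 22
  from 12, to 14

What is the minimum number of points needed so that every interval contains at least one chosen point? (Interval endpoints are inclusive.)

Process intervals by earliest right end; each time one isn't hit yet, stab at its right endpoint.
By right end: [12,14]  [13,15]  [10,17]  [17,19]  [20,22]  [22,24]  [23,25]
[12,14] uncovered → point at 14; [17,19] uncovered → point at 19; [20,22] uncovered → point at 22; [23,25] uncovered → point at 25.
Points: 14, 19, 22, 25 (4 total).

4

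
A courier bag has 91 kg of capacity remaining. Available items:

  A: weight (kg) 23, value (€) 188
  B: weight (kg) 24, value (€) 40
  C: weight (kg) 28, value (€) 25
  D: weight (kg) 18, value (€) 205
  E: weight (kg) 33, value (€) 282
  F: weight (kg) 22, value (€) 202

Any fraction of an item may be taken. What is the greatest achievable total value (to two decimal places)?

836.13

Ratios (sorted): D 11.39, F 9.18, E 8.55, A 8.17, B 1.67, C 0.89
take D (18 @ 205); take F (22 @ 202); take E (33 @ 282); take 18/23 of A → 147.13. Capacity used 91/91.
Total value = 836.13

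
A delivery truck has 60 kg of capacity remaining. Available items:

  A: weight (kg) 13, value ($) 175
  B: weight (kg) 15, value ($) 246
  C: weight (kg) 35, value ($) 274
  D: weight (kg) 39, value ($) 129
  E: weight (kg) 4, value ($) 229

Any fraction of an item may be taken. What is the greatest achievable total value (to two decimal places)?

869.20

Sort by value per unit weight and fill in that order.
Ratios (sorted): E 57.25, B 16.40, A 13.46, C 7.83, D 3.31
take E (4 @ 229); take B (15 @ 246); take A (13 @ 175); take 28/35 of C → 219.20. Capacity used 60/60.
Total value = 869.20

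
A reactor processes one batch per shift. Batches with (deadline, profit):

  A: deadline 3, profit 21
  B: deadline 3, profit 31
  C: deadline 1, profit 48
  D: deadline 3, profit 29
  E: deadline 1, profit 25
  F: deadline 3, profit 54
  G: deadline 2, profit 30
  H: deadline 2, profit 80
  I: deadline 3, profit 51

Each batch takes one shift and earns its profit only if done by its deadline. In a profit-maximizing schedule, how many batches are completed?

3

By profit: H(d2,80), F(d3,54), I(d3,51), C(d1,48), B(d3,31), G(d2,30), D(d3,29), E(d1,25), A(d3,21)
H→slot 2; F→slot 3; I→slot 1; C skipped; B skipped; G skipped; D skipped; E skipped; A skipped.
3 of 9 scheduled.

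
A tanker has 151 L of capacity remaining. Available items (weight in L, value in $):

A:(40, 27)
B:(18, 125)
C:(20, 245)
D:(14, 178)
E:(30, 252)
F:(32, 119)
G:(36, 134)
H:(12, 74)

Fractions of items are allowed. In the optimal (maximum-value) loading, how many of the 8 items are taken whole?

6

Sort by value per unit weight and fill in that order.
Ratios (sorted): D 12.71, C 12.25, E 8.40, B 6.94, H 6.17, G 3.72, F 3.72, A 0.68
take D (14 @ 178); take C (20 @ 245); take E (30 @ 252); take B (18 @ 125); take H (12 @ 74); take G (36 @ 134); take 21/32 of F → 78.09. Capacity used 151/151.
6 item(s) taken whole; one partial (take 21/32 of F).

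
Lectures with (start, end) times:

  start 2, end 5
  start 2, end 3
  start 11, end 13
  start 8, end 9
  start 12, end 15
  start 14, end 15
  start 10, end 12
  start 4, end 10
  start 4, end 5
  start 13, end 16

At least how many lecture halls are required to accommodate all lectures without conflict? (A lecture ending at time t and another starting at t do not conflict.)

Count concurrent intervals with a sweep; the peak is the room count.
Events (time:±→running): 2:+→1 2:+→2 3:-→1 4:+→2 4:+→3 … peak 3.

3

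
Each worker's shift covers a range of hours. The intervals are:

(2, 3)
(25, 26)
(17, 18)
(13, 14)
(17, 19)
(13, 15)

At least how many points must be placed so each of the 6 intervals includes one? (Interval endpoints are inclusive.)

4

Sorted: [2,3] [13,14] [13,15] [17,18] [17,19] [25,26]
{[2,3]} hit by 3; {[13,14],[13,15]} hit by 14; {[17,18],[17,19]} hit by 18; {[25,26]} hit by 26.
Points: 3, 14, 18, 26 (4 total).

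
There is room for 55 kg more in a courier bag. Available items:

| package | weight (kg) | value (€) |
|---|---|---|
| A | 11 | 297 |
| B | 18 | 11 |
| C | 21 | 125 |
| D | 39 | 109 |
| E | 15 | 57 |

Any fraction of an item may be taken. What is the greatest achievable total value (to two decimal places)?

Ratios (sorted): A 27.00, C 5.95, E 3.80, D 2.79, B 0.61
take A (11 @ 297); take C (21 @ 125); take E (15 @ 57); take 8/39 of D → 22.36. Capacity used 55/55.
Total value = 501.36

501.36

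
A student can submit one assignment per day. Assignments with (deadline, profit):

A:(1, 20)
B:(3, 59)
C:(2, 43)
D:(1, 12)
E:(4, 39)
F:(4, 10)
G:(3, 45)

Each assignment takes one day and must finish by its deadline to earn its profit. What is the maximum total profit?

By profit: B(d3,59), G(d3,45), C(d2,43), E(d4,39), A(d1,20), D(d1,12), F(d4,10)
B→slot 3; G→slot 2; C→slot 1; E→slot 4; A skipped; D skipped; F skipped.
Profit = 43 + 45 + 59 + 39 = 186

186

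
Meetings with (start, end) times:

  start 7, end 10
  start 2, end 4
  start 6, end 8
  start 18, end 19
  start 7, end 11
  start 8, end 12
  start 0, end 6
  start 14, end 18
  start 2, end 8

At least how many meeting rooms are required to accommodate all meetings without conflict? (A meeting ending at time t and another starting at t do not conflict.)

Events (time:±→running): 0:+→1 2:+→2 2:+→3 4:-→2 6:-→1 6:+→2 7:+→3 7:+→4 … peak 4.

4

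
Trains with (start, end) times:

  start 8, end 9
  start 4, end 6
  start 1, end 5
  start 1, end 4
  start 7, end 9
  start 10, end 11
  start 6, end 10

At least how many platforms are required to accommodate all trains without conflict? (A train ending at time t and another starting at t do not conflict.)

Count concurrent intervals with a sweep; the peak is the room count.
starts: [1, 1, 4, 6, 7, 8, 10]
ends:   [4, 5, 6, 9, 9, 10, 11]
s1→1 s1→2 e4→1 s4→2 e5→1 e6→0 s6→1 s7→2 s8→3  — peak 3.

3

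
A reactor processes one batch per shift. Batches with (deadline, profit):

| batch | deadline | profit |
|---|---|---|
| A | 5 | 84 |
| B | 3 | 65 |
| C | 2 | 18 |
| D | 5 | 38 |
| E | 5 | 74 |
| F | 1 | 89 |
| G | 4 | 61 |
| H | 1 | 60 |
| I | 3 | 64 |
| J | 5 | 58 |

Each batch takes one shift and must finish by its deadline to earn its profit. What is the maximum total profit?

By profit: F(d1,89), A(d5,84), E(d5,74), B(d3,65), I(d3,64), G(d4,61), H(d1,60), J(d5,58), D(d5,38), C(d2,18)
F→slot 1; A→slot 5; E→slot 4; B→slot 3; I→slot 2; G skipped; H skipped; J skipped; D skipped; C skipped.
Profit = 89 + 64 + 65 + 74 + 84 = 376

376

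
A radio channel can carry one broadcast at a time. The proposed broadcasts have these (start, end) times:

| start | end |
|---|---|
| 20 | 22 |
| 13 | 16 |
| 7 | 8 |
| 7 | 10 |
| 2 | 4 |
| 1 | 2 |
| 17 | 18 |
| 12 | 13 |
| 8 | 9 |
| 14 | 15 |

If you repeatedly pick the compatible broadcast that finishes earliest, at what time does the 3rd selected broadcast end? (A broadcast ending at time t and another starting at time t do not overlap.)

Sorted by end: (1,2)  (2,4)  (7,8)  (8,9)  (7,10)  (12,13)  (14,15)  (13,16)  (17,18)  (20,22)
take (1,2); take (2,4); take (7,8); take (8,9); skip (7,10); take (12,13); take (14,15); skip (13,16); take (17,18); take (20,22).
Selected: (1,2) (2,4) (7,8) (8,9) (12,13) (14,15) (17,18) (20,22)

8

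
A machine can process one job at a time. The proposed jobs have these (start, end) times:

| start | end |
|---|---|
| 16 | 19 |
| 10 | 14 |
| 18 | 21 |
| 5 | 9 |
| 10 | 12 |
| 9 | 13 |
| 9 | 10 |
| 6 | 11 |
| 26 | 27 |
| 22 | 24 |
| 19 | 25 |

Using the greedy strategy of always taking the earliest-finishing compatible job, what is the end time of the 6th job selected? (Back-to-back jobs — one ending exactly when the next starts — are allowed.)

Greedy by earliest finish: after sorting by end time, pick each interval compatible with the last pick.
By end time: (5,9), (9,10), (6,11), (10,12), (9,13), (10,14), (16,19), (18,21), (22,24), (19,25), (26,27).
Pick (5,9); next start ≥ 9 → (9,10); next start ≥ 10 → (10,12); next start ≥ 12 → (16,19); next start ≥ 19 → (22,24); next start ≥ 24 → (26,27).
Selected: (5,9) (9,10) (10,12) (16,19) (22,24) (26,27)

27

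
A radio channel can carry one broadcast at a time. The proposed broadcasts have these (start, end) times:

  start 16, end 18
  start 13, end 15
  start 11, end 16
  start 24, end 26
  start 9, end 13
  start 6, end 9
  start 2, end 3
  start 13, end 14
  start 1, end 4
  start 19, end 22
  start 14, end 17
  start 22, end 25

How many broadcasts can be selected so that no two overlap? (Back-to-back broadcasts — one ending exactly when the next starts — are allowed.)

7

Sorted by end: (2,3)  (1,4)  (6,9)  (9,13)  (13,14)  (13,15)  (11,16)  (14,17)  (16,18)  (19,22)  (22,25)  (24,26)
take (2,3); take (6,9); take (9,13); take (13,14); skip (13,15); take (14,17); take (19,22); take (22,25).
Selected 7 broadcasts.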